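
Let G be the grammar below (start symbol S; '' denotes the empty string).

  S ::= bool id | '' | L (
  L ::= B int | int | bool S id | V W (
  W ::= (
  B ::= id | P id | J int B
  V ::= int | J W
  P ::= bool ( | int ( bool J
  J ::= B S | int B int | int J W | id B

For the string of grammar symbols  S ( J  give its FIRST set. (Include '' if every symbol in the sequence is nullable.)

{ (, bool, id, int }

Add FIRST(S)\{''} = { bool, id, int }; S is nullable, continue.
( is a terminal; add {(} and stop.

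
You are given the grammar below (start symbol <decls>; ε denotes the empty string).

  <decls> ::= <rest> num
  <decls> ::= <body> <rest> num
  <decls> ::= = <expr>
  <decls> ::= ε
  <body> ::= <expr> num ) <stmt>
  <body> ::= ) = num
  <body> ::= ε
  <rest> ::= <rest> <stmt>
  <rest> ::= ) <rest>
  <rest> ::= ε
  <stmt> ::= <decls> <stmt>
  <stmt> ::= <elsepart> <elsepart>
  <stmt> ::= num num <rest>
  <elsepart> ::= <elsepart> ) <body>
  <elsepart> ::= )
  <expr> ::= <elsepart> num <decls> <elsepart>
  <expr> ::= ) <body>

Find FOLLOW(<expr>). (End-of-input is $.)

In <decls> ::= = <expr>: <expr> is at the end, add FOLLOW(<decls>) = { $, ), =, num }.
In <body> ::= <expr> num ) <stmt>: add FIRST(num ) <stmt>) = { num }.
Union: FOLLOW(<expr>) = { $, ), =, num }.

{ $, ), =, num }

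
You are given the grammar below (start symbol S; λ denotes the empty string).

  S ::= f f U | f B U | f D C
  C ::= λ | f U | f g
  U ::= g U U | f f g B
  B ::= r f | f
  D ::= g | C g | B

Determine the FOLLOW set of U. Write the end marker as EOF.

In S ::= f f U: U is at the end, add FOLLOW(S) = { EOF }.
In S ::= f B U: U is at the end, add FOLLOW(S) = { EOF }.
In C ::= f U: U is at the end, add FOLLOW(C) = { EOF, g }.
In U ::= g U U: add FIRST(U) = { f, g }.
In U ::= g U U: U is at the end, add FOLLOW(U) = { EOF, f, g }.
Union: FOLLOW(U) = { EOF, f, g }.

{ EOF, f, g }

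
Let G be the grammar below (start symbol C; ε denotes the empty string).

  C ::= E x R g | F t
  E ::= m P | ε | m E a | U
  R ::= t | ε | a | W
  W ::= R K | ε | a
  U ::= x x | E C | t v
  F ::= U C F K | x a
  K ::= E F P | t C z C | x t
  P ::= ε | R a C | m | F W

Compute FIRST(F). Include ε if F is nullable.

From F ::= U C F K: add FIRST(U) = { m, t, x }.
F ::= x a contributes {x}.
Union: FIRST(F) = { m, t, x }.

{ m, t, x }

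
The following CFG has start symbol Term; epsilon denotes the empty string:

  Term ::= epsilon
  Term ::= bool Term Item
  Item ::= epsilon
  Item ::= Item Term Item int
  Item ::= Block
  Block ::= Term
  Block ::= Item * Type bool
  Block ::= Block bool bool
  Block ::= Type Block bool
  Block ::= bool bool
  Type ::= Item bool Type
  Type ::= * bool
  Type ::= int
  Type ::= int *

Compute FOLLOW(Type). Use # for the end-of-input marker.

In Block ::= Item * Type bool: add FIRST(bool) = { bool }.
In Block ::= Type Block bool: add FIRST(Block bool) = { *, bool, int }.
In Type ::= Item bool Type: Type is at the end, add FOLLOW(Type) = { *, bool, int }.
Union: FOLLOW(Type) = { *, bool, int }.

{ *, bool, int }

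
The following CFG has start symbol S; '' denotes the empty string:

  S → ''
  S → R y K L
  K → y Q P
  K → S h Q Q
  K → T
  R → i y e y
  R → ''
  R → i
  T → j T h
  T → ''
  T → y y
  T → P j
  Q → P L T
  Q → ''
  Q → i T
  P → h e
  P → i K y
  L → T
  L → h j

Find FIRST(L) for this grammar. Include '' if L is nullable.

{ h, i, j, y, '' }

From L → T: add FIRST(T) = { h, i, j, y, '' } (including '' since T is nullable).
L → h j contributes {h}.
Union: FIRST(L) = { h, i, j, y, '' }.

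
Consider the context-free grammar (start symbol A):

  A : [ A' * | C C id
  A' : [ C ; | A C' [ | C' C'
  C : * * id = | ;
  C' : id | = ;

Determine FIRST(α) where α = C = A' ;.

{ *, ; }

Add FIRST(C) = { *, ; }; C is not nullable, stop.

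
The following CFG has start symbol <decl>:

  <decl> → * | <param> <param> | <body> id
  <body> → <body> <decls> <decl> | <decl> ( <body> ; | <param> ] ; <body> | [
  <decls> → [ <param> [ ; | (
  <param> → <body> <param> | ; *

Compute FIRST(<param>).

From <param> → <body> <param>: add FIRST(<body>) = { *, ;, [ }.
<param> → ; * contributes {;}.
Union: FIRST(<param>) = { *, ;, [ }.

{ *, ;, [ }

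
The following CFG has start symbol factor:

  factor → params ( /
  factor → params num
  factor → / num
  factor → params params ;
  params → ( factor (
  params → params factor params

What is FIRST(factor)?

From factor → params ( /: add FIRST(params) = { ( }.
From factor → params num: add FIRST(params) = { ( }.
factor → / num contributes {/}.
From factor → params params ;: add FIRST(params) = { ( }.
Union: FIRST(factor) = { (, / }.

{ (, / }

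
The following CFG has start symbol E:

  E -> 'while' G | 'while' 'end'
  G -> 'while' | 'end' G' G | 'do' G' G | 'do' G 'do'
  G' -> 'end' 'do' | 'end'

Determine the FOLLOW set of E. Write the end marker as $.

{ $ }

E is the start symbol, so $ ∈ FOLLOW(E).
Union: FOLLOW(E) = { $ }.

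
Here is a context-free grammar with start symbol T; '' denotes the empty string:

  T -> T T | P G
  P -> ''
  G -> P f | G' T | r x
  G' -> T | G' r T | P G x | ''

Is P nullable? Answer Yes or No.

Yes

P has an ''-production, so P ⇒ ''.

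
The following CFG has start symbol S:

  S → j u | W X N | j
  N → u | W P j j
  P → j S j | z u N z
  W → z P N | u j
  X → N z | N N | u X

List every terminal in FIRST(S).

{ j, u, z }

S → j u contributes {j}.
From S → W X N: add FIRST(W) = { u, z }.
S → j contributes {j}.
Union: FIRST(S) = { j, u, z }.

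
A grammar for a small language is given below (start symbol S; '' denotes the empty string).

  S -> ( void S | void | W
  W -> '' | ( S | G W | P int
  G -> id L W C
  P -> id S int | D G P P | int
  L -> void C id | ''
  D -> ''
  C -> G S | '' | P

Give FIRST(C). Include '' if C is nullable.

{ id, int, '' }

From C -> G S: add FIRST(G) = { id }.
C -> '' contributes ''.
From C -> P: add FIRST(P) = { id, int }.
Union: FIRST(C) = { id, int, '' }.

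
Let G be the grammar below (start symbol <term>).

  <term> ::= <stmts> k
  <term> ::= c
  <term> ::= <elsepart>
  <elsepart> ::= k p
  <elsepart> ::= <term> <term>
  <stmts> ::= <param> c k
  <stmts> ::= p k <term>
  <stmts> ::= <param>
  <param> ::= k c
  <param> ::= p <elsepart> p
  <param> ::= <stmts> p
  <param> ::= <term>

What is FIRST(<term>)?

{ c, k, p }

From <term> ::= <stmts> k: add FIRST(<stmts>) = { c, k, p }.
<term> ::= c contributes {c}.
From <term> ::= <elsepart>: add FIRST(<elsepart>) = { c, k, p }.
Union: FIRST(<term>) = { c, k, p }.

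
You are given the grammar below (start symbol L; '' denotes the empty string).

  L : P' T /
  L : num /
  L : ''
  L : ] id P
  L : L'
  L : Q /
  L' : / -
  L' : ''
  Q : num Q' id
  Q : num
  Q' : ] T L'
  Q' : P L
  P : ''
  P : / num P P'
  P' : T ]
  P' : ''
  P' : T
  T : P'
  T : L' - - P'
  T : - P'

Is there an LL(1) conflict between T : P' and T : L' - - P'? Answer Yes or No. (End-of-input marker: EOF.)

Yes

FIRST(P') = { -, /, ], '' } and FIRST(L' - - P') = { -, / }.
Both contain -, so the two alternatives are not disjoint — LL(1) conflict.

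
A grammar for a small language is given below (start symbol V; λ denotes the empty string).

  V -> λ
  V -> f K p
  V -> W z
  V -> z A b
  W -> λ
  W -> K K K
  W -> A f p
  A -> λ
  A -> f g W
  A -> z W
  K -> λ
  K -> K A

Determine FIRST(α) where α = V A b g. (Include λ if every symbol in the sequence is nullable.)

{ b, f, z }

Add FIRST(V)\{λ} = { f, z }; V is nullable, continue.
Add FIRST(A)\{λ} = { f, z }; A is nullable, continue.
b is a terminal; add {b} and stop.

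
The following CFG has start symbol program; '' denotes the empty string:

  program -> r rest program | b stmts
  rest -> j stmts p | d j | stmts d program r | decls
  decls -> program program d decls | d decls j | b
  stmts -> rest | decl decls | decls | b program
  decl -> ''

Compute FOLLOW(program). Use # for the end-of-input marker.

{ #, b, d, p, r }

program is the start symbol, so # ∈ FOLLOW(program).
In program -> r rest program: program is at the end, add FOLLOW(program) = { #, b, d, p, r }.
In rest -> stmts d program r: add FIRST(r) = { r }.
In decls -> program program d decls: add FIRST(program d decls) = { b, r }.
In decls -> program program d decls: add FIRST(d decls) = { d }.
In stmts -> b program: program is at the end, add FOLLOW(stmts) = { #, b, d, p, r }.
Union: FOLLOW(program) = { #, b, d, p, r }.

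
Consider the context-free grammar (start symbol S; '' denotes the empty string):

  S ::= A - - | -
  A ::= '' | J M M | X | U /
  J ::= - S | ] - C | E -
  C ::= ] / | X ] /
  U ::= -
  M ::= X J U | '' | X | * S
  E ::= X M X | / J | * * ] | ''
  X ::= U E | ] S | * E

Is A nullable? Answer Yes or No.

Yes

A has an ''-production, so A ⇒ ''.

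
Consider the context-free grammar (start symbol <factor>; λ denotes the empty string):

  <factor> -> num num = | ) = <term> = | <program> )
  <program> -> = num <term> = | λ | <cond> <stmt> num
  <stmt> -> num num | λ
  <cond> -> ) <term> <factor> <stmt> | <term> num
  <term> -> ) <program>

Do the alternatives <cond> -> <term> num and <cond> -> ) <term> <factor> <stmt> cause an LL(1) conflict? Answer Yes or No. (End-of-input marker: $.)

Yes

FIRST(<term> num) = { ) } and FIRST() <term> <factor> <stmt>) = { ) }.
Both contain ), so the two alternatives are not disjoint — LL(1) conflict.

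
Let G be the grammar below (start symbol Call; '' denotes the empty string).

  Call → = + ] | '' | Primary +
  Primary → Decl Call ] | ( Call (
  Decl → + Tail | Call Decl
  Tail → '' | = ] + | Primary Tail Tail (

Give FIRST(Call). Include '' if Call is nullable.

Call → = + ] contributes {=}.
Call → '' contributes ''.
From Call → Primary +: add FIRST(Primary) = { (, +, = }.
Union: FIRST(Call) = { (, +, =, '' }.

{ (, +, =, '' }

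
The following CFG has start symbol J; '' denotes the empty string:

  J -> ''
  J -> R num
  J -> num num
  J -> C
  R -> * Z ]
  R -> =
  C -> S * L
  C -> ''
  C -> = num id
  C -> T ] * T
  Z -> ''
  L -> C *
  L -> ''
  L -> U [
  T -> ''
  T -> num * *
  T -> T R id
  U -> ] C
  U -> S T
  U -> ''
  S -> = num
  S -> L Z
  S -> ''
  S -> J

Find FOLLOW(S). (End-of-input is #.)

In C -> S * L: add FIRST(* L) = { * }.
In U -> S T: add FIRST(T)\{''} = { *, =, num }.
  Since T is nullable, also add FOLLOW(U) = { [ }.
Union: FOLLOW(S) = { *, =, [, num }.

{ *, =, [, num }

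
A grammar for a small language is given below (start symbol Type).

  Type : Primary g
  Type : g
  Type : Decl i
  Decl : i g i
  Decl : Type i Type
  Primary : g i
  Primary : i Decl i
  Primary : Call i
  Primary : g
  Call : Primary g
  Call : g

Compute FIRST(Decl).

Decl : i g i contributes {i}.
From Decl : Type i Type: add FIRST(Type) = { g, i }.
Union: FIRST(Decl) = { g, i }.

{ g, i }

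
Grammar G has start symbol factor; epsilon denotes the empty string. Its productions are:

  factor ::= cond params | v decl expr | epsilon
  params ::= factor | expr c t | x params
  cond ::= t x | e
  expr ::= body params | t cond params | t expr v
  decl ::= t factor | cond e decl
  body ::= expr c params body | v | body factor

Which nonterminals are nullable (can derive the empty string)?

{ factor, params }

Directly nullable (have an epsilon-production): factor.
params ::= factor with every symbol nullable, so params is nullable.
No other nonterminal has a production whose RHS symbols are all nullable.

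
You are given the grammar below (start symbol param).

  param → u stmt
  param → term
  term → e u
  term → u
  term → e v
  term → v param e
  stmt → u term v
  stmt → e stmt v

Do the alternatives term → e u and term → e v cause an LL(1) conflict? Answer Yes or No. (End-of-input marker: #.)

Yes

FIRST(e u) = { e } and FIRST(e v) = { e }.
Both contain e, so the two alternatives are not disjoint — LL(1) conflict.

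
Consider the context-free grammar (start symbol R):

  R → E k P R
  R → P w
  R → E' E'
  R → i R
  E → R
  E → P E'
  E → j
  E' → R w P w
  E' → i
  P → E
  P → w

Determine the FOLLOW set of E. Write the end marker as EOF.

{ i, j, k, w }

In R → E k P R: add FIRST(k P R) = { k }.
In P → E: E is at the end, add FOLLOW(P) = { i, j, w }.
Union: FOLLOW(E) = { i, j, k, w }.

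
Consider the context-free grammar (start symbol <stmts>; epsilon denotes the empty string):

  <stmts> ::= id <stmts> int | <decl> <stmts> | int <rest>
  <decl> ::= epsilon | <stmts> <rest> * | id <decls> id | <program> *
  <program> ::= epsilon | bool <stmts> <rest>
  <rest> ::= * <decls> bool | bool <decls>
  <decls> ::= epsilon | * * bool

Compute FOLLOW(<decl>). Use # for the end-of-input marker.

In <stmts> ::= <decl> <stmts>: add FIRST(<stmts>) = { *, bool, id, int }.
Union: FOLLOW(<decl>) = { *, bool, id, int }.

{ *, bool, id, int }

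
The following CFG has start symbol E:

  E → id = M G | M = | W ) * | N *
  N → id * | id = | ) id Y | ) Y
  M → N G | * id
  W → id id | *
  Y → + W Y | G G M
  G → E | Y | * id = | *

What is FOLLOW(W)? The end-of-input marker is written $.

In E → W ) *: add FIRST() *) = { ) }.
In Y → + W Y: add FIRST(Y) = { ), *, +, id }.
Union: FOLLOW(W) = { ), *, +, id }.

{ ), *, +, id }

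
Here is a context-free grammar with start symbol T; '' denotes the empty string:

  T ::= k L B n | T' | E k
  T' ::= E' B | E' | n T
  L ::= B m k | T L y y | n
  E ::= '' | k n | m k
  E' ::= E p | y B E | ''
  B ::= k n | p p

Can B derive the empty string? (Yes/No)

No

Nullable nonterminals: E, E', T, T'.
No production of B has an RHS whose symbols are all nullable, so B is not nullable.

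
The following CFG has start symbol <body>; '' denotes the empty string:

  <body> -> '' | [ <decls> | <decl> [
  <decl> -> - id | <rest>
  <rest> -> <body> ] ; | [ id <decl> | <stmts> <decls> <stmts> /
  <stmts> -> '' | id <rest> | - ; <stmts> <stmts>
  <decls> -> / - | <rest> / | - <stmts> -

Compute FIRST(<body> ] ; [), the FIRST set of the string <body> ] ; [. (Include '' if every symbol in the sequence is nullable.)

Add FIRST(<body>)\{''} = { -, /, [, ], id }; <body> is nullable, continue.
] is a terminal; add {]} and stop.

{ -, /, [, ], id }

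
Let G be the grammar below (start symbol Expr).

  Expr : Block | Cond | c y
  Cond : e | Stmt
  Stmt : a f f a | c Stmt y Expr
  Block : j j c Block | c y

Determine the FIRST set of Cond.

{ a, c, e }

Cond : e contributes {e}.
From Cond : Stmt: add FIRST(Stmt) = { a, c }.
Union: FIRST(Cond) = { a, c, e }.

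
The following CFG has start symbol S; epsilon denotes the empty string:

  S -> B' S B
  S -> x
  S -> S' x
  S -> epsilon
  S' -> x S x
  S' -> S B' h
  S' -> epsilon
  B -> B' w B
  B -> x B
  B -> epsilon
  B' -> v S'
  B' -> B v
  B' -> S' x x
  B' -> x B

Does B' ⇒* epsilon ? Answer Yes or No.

No

Nullable nonterminals: B, S, S'.
No production of B' has an RHS whose symbols are all nullable, so B' is not nullable.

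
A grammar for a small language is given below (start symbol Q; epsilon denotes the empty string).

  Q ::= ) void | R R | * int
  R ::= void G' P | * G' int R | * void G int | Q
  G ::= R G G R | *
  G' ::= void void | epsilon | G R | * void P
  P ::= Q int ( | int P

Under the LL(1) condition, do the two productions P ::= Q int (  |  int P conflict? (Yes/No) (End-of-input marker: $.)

No

FIRST(Q int () = { ), *, void } and FIRST(int P) = { int }.
The FIRST sets are disjoint and neither alternative is nullable — no conflict.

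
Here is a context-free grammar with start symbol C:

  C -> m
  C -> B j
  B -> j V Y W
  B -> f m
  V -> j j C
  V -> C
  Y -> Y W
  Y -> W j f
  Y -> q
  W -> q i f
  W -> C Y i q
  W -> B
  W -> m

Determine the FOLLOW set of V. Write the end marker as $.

{ f, j, m, q }

In B -> j V Y W: add FIRST(Y W) = { f, j, m, q }.
Union: FOLLOW(V) = { f, j, m, q }.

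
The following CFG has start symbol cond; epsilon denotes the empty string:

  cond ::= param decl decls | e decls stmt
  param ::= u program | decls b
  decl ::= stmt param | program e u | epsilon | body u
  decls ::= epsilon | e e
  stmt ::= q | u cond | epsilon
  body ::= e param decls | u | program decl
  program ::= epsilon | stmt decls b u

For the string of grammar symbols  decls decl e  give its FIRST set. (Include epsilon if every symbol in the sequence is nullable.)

Add FIRST(decls)\{epsilon} = { e }; decls is nullable, continue.
Add FIRST(decl)\{epsilon} = { b, e, q, u }; decl is nullable, continue.
e is a terminal; add {e} and stop.

{ b, e, q, u }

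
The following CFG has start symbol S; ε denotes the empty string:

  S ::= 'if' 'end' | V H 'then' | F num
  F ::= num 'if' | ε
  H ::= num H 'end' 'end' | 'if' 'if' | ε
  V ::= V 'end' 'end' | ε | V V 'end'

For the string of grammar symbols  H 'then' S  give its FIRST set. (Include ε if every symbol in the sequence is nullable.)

{ 'if', 'then', num }

Add FIRST(H)\{ε} = { 'if', num }; H is nullable, continue.
'then' is a terminal; add {'then'} and stop.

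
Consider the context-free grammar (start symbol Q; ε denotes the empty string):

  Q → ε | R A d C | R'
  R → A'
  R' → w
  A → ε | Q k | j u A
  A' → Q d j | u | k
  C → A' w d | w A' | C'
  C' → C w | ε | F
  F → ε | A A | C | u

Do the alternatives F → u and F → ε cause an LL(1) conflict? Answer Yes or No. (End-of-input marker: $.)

FIRST(u) = { u } and FIRST(ε) = { ε }.
The second is nullable but FOLLOW(F) = { $, d, k, w } is disjoint from FIRST of the first.

No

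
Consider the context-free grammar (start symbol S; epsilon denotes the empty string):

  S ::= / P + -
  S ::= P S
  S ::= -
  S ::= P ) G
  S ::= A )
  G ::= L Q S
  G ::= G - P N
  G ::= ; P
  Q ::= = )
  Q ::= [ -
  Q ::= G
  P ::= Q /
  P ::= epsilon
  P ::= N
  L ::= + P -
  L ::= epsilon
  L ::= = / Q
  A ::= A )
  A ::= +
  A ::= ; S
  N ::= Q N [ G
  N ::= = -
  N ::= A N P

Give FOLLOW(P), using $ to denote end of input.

{ $, ), +, -, /, ;, =, [ }

In S ::= / P + -: add FIRST(+ -) = { + }.
In S ::= P S: add FIRST(S) = { ), +, -, /, ;, =, [ }.
In S ::= P ) G: add FIRST() G) = { ) }.
In G ::= G - P N: add FIRST(N) = { +, ;, =, [ }.
In G ::= ; P: P is at the end, add FOLLOW(G) = { $, ), +, -, /, ;, =, [ }.
In L ::= + P -: add FIRST(-) = { - }.
In N ::= A N P: P is at the end, add FOLLOW(N) = { $, ), +, -, /, ;, =, [ }.
Union: FOLLOW(P) = { $, ), +, -, /, ;, =, [ }.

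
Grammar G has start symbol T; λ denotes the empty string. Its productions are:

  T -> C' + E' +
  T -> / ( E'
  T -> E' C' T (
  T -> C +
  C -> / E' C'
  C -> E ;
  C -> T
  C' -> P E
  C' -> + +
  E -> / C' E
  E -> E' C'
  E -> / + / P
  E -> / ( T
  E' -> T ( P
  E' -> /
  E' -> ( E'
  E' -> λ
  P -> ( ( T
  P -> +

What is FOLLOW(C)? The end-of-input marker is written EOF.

In T -> C +: add FIRST(+) = { + }.
Union: FOLLOW(C) = { + }.

{ + }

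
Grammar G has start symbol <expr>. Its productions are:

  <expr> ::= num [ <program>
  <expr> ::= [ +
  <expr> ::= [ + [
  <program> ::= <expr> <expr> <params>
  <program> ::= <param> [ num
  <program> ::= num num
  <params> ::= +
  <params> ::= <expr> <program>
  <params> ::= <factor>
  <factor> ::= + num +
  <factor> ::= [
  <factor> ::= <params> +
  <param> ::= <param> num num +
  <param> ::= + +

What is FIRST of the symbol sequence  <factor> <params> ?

Add FIRST(<factor>) = { +, [, num }; <factor> is not nullable, stop.

{ +, [, num }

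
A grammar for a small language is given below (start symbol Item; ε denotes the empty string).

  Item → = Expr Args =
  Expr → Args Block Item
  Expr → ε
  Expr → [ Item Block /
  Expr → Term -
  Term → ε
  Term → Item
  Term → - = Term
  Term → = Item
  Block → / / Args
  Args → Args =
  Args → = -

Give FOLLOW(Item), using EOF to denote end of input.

{ EOF, -, /, = }

Item is the start symbol, so EOF ∈ FOLLOW(Item).
In Expr → Args Block Item: Item is at the end, add FOLLOW(Expr) = { = }.
In Expr → [ Item Block /: add FIRST(Block /) = { / }.
In Term → Item: Item is at the end, add FOLLOW(Term) = { - }.
In Term → = Item: Item is at the end, add FOLLOW(Term) = { - }.
Union: FOLLOW(Item) = { EOF, -, /, = }.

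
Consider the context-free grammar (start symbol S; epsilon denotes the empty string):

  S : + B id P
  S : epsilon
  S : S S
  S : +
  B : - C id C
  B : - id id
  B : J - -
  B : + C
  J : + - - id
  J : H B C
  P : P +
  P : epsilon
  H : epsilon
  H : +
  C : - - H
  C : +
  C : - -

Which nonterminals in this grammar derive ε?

Directly nullable (have an epsilon-production): S, P, H.
No other nonterminal has a production whose RHS symbols are all nullable.

{ H, P, S }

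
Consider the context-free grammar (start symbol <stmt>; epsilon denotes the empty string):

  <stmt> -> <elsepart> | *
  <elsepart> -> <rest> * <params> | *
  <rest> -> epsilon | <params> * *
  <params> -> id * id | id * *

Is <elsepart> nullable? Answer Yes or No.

No

Nullable nonterminals: <rest>.
No production of <elsepart> has an RHS whose symbols are all nullable, so <elsepart> is not nullable.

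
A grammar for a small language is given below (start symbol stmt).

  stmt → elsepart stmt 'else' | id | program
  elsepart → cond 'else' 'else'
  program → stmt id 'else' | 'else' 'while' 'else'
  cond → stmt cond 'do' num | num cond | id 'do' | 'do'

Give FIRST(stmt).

{ 'do', 'else', id, num }

From stmt → elsepart stmt 'else': add FIRST(elsepart) = { 'do', 'else', id, num }.
stmt → id contributes {id}.
From stmt → program: add FIRST(program) = { 'do', 'else', id, num }.
Union: FIRST(stmt) = { 'do', 'else', id, num }.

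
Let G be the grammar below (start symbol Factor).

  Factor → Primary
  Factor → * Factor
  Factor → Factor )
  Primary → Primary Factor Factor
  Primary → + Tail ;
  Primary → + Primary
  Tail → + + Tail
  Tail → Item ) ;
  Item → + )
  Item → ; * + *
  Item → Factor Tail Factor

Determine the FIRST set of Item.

Item → + ) contributes {+}.
Item → ; * + * contributes {;}.
From Item → Factor Tail Factor: add FIRST(Factor) = { *, + }.
Union: FIRST(Item) = { *, +, ; }.

{ *, +, ; }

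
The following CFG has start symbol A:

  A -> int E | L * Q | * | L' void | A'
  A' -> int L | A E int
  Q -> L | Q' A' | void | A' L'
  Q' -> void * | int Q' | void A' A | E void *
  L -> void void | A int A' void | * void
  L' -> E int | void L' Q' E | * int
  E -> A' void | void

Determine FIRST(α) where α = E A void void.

{ *, int, void }

Add FIRST(E) = { *, int, void }; E is not nullable, stop.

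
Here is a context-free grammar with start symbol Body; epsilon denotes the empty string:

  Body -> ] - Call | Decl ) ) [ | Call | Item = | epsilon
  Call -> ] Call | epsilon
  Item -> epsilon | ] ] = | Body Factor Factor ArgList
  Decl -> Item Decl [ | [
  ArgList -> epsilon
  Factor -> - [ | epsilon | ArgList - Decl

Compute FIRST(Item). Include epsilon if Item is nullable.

Item -> epsilon contributes epsilon.
Item -> ] ] = contributes {]}.
From Item -> Body Factor Factor ArgList: Body, Factor, Factor, ArgList nullable, take FIRST(Body) ∪ FIRST(Factor) ∪ FIRST(Factor) ∪ FIRST(ArgList) = { -, =, [, ] }; also epsilon since the whole RHS is nullable.
Union: FIRST(Item) = { -, =, [, ], epsilon }.

{ -, =, [, ], epsilon }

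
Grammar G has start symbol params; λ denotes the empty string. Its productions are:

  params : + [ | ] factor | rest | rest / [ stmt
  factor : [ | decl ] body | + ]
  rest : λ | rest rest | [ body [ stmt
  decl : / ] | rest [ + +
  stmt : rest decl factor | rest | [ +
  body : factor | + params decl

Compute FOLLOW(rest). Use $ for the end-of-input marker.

{ $, /, [ }

In params : rest: rest is at the end, add FOLLOW(params) = { $, /, [ }.
In params : rest / [ stmt: add FIRST(/ [ stmt) = { / }.
In rest : rest rest: add FIRST(rest)\{λ} = { [ }.
  Since rest is nullable, also add FOLLOW(rest) = { $, /, [ }.
In rest : rest rest: rest is at the end, add FOLLOW(rest) = { $, /, [ }.
In decl : rest [ + +: add FIRST([ + +) = { [ }.
In stmt : rest decl factor: add FIRST(decl factor) = { /, [ }.
In stmt : rest: rest is at the end, add FOLLOW(stmt) = { $, /, [ }.
Union: FOLLOW(rest) = { $, /, [ }.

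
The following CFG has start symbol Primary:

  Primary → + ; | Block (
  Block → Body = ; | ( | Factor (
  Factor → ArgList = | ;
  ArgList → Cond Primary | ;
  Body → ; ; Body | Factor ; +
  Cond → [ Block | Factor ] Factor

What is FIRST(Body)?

{ ;, [ }

Body → ; ; Body contributes {;}.
From Body → Factor ; +: add FIRST(Factor) = { ;, [ }.
Union: FIRST(Body) = { ;, [ }.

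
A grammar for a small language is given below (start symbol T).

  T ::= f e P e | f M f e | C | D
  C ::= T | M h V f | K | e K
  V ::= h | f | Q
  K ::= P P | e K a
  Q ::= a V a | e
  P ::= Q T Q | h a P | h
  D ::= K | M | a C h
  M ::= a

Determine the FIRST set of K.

From K ::= P P: add FIRST(P) = { a, e, h }.
K ::= e K a contributes {e}.
Union: FIRST(K) = { a, e, h }.

{ a, e, h }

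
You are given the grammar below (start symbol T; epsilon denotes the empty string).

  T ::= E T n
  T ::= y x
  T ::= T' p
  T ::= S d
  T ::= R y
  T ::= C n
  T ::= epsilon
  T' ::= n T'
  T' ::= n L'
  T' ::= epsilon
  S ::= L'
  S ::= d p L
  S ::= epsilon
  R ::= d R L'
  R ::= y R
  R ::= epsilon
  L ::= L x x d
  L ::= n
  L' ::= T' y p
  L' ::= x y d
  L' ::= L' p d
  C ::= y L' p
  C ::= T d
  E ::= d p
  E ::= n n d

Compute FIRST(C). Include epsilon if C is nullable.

{ d, n, p, x, y }

C ::= y L' p contributes {y}.
From C ::= T d: T nullable, take FIRST(T) ∪ {d} = { d, n, p, x, y }.
Union: FIRST(C) = { d, n, p, x, y }.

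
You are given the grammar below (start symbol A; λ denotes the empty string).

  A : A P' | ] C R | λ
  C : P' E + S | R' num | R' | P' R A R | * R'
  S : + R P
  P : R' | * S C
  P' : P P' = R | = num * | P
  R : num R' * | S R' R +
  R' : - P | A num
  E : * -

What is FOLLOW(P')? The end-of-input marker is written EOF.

{ EOF, *, +, -, =, ], num }

In A : A P': P' is at the end, add FOLLOW(A) = { EOF, *, +, -, =, ], num }.
In C : P' E + S: add FIRST(E + S) = { * }.
In C : P' R A R: add FIRST(R A R) = { +, num }.
In P' : P P' = R: add FIRST(= R) = { = }.
Union: FOLLOW(P') = { EOF, *, +, -, =, ], num }.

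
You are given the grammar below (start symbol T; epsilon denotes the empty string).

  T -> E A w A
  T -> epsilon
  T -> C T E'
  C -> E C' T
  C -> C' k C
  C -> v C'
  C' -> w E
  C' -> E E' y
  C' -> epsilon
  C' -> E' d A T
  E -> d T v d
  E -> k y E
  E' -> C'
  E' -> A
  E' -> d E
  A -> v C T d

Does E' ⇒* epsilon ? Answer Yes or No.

E' -> C' and each of C' is nullable, so E' ⇒* epsilon.

Yes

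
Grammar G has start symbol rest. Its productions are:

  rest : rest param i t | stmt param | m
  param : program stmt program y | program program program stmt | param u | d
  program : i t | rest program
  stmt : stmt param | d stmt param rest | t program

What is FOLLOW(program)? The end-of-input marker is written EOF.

In param : program stmt program y: add FIRST(stmt program y) = { d, t }.
In param : program stmt program y: add FIRST(y) = { y }.
In param : program program program stmt: add FIRST(program program stmt) = { d, i, m, t }.
In param : program program program stmt: add FIRST(program stmt) = { d, i, m, t }.
In param : program program program stmt: add FIRST(stmt) = { d, t }.
In program : rest program: program is at the end, add FOLLOW(program) = { EOF, d, i, m, t, u, y }.
In stmt : t program: program is at the end, add FOLLOW(stmt) = { EOF, d, i, m, t, u }.
Union: FOLLOW(program) = { EOF, d, i, m, t, u, y }.

{ EOF, d, i, m, t, u, y }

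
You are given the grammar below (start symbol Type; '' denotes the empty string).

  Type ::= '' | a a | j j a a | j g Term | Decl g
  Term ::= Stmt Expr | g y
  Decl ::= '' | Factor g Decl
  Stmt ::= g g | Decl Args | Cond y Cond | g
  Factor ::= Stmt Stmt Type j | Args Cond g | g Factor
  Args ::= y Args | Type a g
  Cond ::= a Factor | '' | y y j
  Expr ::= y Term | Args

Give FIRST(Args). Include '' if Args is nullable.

Args ::= y Args contributes {y}.
From Args ::= Type a g: Type nullable, take FIRST(Type) ∪ {a} = { a, g, j, y }.
Union: FIRST(Args) = { a, g, j, y }.

{ a, g, j, y }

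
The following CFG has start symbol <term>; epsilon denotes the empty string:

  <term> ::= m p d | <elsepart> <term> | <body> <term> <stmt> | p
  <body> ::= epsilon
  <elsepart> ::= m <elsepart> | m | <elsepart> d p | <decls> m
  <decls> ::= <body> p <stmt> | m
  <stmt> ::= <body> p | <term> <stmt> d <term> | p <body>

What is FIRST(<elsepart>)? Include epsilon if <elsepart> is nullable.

<elsepart> ::= m <elsepart> contributes {m}.
<elsepart> ::= m contributes {m}.
From <elsepart> ::= <elsepart> d p: add FIRST(<elsepart>) = { m, p }.
From <elsepart> ::= <decls> m: add FIRST(<decls>) = { m, p }.
Union: FIRST(<elsepart>) = { m, p }.

{ m, p }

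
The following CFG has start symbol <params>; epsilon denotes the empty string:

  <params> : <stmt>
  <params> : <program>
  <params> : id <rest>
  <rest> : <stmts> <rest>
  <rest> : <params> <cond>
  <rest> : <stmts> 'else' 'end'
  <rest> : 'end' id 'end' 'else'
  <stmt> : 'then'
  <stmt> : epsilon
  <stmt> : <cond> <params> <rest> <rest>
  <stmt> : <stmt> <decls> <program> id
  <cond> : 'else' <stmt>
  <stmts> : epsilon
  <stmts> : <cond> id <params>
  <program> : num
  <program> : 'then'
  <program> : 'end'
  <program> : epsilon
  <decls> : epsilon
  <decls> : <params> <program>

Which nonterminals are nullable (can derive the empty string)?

Directly nullable (have an epsilon-production): <stmt>, <stmts>, <program>, <decls>.
<params> : <stmt> with every symbol nullable, so <params> is nullable.
No other nonterminal has a production whose RHS symbols are all nullable.

{ <decls>, <params>, <program>, <stmt>, <stmts> }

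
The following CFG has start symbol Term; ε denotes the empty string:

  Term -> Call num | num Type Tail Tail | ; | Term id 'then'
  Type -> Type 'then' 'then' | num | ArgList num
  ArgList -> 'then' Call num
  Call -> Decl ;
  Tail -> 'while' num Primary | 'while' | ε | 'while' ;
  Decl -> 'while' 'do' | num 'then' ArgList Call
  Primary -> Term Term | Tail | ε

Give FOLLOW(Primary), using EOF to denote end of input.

In Tail -> 'while' num Primary: Primary is at the end, add FOLLOW(Tail) = { EOF, 'while', ;, id, num }.
Union: FOLLOW(Primary) = { EOF, 'while', ;, id, num }.

{ EOF, 'while', ;, id, num }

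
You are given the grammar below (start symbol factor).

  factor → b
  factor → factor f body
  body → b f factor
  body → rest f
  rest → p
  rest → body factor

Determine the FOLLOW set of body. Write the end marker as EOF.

In factor → factor f body: body is at the end, add FOLLOW(factor) = { EOF, b, f }.
In rest → body factor: add FIRST(factor) = { b }.
Union: FOLLOW(body) = { EOF, b, f }.

{ EOF, b, f }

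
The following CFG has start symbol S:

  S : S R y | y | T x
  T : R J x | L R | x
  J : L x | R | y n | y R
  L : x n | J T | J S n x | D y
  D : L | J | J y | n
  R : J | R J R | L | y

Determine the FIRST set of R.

From R : J: add FIRST(J) = { n, x, y }.
From R : R J R: add FIRST(R) = { n, x, y }.
From R : L: add FIRST(L) = { n, x, y }.
R : y contributes {y}.
Union: FIRST(R) = { n, x, y }.

{ n, x, y }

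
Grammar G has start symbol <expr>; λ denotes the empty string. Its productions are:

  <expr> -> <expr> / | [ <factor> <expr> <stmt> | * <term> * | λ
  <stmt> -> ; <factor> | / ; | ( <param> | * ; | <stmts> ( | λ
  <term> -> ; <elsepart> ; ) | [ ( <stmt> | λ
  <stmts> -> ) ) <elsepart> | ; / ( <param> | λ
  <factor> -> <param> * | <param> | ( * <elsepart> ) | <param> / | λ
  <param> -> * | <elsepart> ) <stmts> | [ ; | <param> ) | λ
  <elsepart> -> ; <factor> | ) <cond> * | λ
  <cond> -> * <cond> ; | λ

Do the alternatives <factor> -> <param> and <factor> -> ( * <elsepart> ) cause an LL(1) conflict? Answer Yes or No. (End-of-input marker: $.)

Yes

FIRST(<param>) = { ), *, ;, [, λ } and FIRST(( * <elsepart> )) = { ( }.
The first alternative is nullable and FOLLOW(<factor>) = { $, (, ), *, /, ;, [ } shares ( with FIRST of the second — conflict.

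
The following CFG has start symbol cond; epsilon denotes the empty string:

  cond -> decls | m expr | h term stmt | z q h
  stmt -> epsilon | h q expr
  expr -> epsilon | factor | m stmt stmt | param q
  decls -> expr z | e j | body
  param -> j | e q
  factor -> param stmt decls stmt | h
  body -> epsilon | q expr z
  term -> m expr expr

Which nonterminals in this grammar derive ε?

Directly nullable (have an epsilon-production): stmt, expr, body.
cond -> decls with every symbol nullable, so cond is nullable.
decls -> body with every symbol nullable, so decls is nullable.
No other nonterminal has a production whose RHS symbols are all nullable.

{ body, cond, decls, expr, stmt }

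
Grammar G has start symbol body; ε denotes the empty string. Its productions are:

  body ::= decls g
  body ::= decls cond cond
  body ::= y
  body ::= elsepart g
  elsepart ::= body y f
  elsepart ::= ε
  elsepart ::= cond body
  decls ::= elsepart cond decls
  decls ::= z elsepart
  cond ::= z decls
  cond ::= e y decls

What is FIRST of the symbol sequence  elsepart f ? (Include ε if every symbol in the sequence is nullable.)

Add FIRST(elsepart)\{ε} = { e, g, y, z }; elsepart is nullable, continue.
f is a terminal; add {f} and stop.

{ e, f, g, y, z }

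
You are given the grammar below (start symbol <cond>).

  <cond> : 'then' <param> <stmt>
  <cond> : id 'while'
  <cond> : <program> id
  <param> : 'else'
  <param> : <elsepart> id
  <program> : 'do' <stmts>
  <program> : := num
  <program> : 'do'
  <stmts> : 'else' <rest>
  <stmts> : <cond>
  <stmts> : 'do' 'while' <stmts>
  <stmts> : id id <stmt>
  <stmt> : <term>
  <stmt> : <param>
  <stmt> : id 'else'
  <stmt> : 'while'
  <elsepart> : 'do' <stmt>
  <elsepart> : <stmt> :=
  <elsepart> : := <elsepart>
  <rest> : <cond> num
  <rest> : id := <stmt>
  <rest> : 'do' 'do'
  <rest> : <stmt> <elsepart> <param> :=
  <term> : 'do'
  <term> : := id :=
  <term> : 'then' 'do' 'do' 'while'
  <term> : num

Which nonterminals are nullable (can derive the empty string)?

No nonterminal has an empty production or an RHS whose symbols are all nullable.

{ } (none)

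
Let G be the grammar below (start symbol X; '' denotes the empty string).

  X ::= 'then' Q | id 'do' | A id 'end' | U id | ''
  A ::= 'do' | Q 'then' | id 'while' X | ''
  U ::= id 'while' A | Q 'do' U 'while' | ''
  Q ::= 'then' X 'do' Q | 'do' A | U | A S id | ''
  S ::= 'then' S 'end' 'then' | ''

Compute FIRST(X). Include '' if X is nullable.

X ::= 'then' Q contributes {'then'}.
X ::= id 'do' contributes {id}.
From X ::= A id 'end': A nullable, take FIRST(A) ∪ {id} = { 'do', 'then', id }.
From X ::= U id: U nullable, take FIRST(U) ∪ {id} = { 'do', 'then', id }.
X ::= '' contributes ''.
Union: FIRST(X) = { 'do', 'then', id, '' }.

{ 'do', 'then', id, '' }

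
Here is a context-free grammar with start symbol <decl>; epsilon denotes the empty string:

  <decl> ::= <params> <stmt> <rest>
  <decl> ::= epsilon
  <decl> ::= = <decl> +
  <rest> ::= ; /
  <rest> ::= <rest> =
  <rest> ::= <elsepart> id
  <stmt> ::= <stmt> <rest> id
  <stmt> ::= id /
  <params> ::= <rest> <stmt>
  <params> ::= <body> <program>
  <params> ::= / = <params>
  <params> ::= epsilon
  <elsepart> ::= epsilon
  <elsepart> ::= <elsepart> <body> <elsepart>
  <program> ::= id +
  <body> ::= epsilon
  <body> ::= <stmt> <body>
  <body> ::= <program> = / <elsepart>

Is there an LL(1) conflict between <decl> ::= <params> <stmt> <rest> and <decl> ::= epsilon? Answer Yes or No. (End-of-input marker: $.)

FIRST(<params> <stmt> <rest>) = { /, ;, id } and FIRST(epsilon) = { epsilon }.
The second is nullable but FOLLOW(<decl>) = { $, + } is disjoint from FIRST of the first.

No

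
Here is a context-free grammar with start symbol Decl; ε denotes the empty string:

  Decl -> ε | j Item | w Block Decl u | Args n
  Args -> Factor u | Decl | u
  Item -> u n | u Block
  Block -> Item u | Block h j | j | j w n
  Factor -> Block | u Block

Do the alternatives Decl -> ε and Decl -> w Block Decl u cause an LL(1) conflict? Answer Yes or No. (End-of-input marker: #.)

FIRST(ε) = { ε } and FIRST(w Block Decl u) = { w }.
The first is nullable but FOLLOW(Decl) = { #, n, u } is disjoint from FIRST of the second.

No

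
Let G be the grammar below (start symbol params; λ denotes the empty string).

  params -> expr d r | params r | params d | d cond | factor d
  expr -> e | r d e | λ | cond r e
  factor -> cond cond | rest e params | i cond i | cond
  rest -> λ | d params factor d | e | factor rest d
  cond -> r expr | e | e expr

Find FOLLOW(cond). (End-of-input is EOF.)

In params -> d cond: cond is at the end, add FOLLOW(params) = { EOF, d, e, i, r }.
In expr -> cond r e: add FIRST(r e) = { r }.
In factor -> cond cond: add FIRST(cond) = { e, r }.
In factor -> cond cond: cond is at the end, add FOLLOW(factor) = { d, e, i, r }.
In factor -> i cond i: add FIRST(i) = { i }.
In factor -> cond: cond is at the end, add FOLLOW(factor) = { d, e, i, r }.
Union: FOLLOW(cond) = { EOF, d, e, i, r }.

{ EOF, d, e, i, r }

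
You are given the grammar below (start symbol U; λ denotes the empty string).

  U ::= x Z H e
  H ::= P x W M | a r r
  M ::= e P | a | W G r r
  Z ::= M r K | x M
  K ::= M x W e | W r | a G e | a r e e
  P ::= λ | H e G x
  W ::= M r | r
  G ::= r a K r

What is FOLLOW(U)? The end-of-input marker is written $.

U is the start symbol, so $ ∈ FOLLOW(U).
Union: FOLLOW(U) = { $ }.

{ $ }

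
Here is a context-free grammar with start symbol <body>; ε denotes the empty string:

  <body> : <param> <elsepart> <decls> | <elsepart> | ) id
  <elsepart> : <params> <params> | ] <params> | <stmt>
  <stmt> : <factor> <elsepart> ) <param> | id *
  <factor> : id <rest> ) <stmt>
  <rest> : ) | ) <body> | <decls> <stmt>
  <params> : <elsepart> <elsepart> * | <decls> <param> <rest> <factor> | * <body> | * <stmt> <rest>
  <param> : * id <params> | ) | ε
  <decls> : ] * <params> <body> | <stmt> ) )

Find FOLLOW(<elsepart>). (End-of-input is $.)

{ $, ), *, ], id }

In <body> : <param> <elsepart> <decls>: add FIRST(<decls>) = { ], id }.
In <body> : <elsepart>: <elsepart> is at the end, add FOLLOW(<body>) = { $, ), *, ], id }.
In <stmt> : <factor> <elsepart> ) <param>: add FIRST() <param>) = { ) }.
In <params> : <elsepart> <elsepart> *: add FIRST(<elsepart> *) = { *, ], id }.
In <params> : <elsepart> <elsepart> *: add FIRST(*) = { * }.
Union: FOLLOW(<elsepart>) = { $, ), *, ], id }.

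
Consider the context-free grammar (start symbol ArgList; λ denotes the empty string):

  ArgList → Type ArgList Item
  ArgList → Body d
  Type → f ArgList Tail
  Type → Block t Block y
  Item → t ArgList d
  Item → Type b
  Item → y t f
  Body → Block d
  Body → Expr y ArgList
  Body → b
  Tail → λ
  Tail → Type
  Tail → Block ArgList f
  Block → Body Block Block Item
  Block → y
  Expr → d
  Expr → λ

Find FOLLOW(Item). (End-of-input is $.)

{ $, b, d, f, t, y }

In ArgList → Type ArgList Item: Item is at the end, add FOLLOW(ArgList) = { $, b, d, f, t, y }.
In Block → Body Block Block Item: Item is at the end, add FOLLOW(Block) = { b, d, f, t, y }.
Union: FOLLOW(Item) = { $, b, d, f, t, y }.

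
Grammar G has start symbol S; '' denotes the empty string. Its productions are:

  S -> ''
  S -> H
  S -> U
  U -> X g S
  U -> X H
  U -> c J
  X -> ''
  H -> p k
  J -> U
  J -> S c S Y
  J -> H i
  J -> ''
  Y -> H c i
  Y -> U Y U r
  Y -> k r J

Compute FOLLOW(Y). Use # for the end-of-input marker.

In J -> S c S Y: Y is at the end, add FOLLOW(J) = { #, c, g, k, p, r }.
In Y -> U Y U r: add FIRST(U r) = { c, g, p }.
Union: FOLLOW(Y) = { #, c, g, k, p, r }.

{ #, c, g, k, p, r }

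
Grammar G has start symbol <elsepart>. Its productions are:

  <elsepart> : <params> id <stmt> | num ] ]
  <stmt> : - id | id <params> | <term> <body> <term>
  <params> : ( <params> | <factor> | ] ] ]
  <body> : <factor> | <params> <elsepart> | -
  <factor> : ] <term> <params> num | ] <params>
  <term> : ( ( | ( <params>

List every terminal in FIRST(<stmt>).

{ (, -, id }

<stmt> : - id contributes {-}.
<stmt> : id <params> contributes {id}.
From <stmt> : <term> <body> <term>: add FIRST(<term>) = { ( }.
Union: FIRST(<stmt>) = { (, -, id }.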